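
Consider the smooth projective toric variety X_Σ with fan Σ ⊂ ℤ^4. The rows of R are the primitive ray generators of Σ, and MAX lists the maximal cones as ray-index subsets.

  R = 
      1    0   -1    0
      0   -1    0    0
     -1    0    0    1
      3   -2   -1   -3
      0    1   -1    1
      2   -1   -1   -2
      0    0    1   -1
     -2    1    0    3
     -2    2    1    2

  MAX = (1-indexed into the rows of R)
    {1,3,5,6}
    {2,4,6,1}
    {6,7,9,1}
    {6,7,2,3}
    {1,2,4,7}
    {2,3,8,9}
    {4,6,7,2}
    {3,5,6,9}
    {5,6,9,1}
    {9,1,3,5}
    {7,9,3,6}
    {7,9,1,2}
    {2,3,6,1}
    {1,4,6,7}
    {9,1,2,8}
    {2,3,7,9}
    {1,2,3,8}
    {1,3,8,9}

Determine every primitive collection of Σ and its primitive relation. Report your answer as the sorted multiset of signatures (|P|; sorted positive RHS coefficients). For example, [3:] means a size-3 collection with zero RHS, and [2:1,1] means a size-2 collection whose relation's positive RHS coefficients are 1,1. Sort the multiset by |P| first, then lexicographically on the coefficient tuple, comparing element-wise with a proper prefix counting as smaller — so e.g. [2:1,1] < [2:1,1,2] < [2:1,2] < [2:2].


14 minimal non-faces of Δ(Σ) (on 9 rays):

  • {2,5}:  v_{2} + v_{5} = v_{1} + v_{3}  →  sig = [2:1,1]
  • {3,4}:  v_{3} + v_{4} = v_{2} + v_{6}  →  sig = [2:1,1]
  • {4,5}:  v_{4} + v_{5} = v_{1} + v_{6}  →  sig = [2:1,1]
  • {4,8}:  v_{4} + v_{8} = v_{1} + v_{2}  →  sig = [2:1,1]
  • {4,9}:  v_{4} + v_{9} = v_{1} + v_{7}  →  sig = [2:1,1]
  • {5,7}:  v_{5} + v_{7} = v_{6} + v_{9}  →  sig = [2:1,1]
  • {6,8}:  v_{6} + v_{8} = v_{1} + v_{3}  →  sig = [2:1,1]
  • {7,8}:  v_{7} + v_{8} = v_{2} + v_{9}  →  sig = [2:1,1]
  • {5,8}:  v_{5} + v_{8} = 2·v_{1} + 2·v_{3} + v_{9}  →  sig = [2:1,2,2]
  • {1,3,7}:  v_{1} + v_{3} + v_{7} = 0  →  sig = [3:]
  • {2,6,9}:  v_{2} + v_{6} + v_{9} = 0  →  sig = [3:]
  • {1,2,3,9}:  v_{1} + v_{2} + v_{3} + v_{9} = v_{8}  →  sig = [4:1]
  • {1,2,6,7}:  v_{1} + v_{2} + v_{6} + v_{7} = v_{4}  →  sig = [4:1]
  • {1,3,6,9}:  v_{1} + v_{3} + v_{6} + v_{9} = v_{5}  →  sig = [4:1]

Hence PRS(X_Σ) =
[[2:1,1], [2:1,1], [2:1,1], [2:1,1], [2:1,1], [2:1,1], [2:1,1], [2:1,1], [2:1,2,2], [3:], [3:], [4:1], [4:1], [4:1]]


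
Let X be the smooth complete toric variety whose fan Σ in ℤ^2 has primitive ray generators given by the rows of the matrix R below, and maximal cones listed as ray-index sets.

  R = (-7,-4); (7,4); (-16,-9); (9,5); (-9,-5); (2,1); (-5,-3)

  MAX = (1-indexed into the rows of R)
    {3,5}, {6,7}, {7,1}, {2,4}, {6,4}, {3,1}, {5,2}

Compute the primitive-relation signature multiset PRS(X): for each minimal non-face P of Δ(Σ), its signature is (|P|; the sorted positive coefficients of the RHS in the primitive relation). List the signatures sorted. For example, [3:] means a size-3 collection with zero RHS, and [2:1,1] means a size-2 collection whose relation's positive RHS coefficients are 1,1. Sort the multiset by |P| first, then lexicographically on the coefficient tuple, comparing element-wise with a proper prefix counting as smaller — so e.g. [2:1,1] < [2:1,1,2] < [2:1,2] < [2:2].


|primitive collections| = 14. Relations:

  P = {1,2}:  v_{1} + v_{2} = 0  ⇒ sig = [2:]
  P = {4,5}:  v_{4} + v_{5} = 0  ⇒ sig = [2:]
  P = {1,4}:  v_{1} + v_{4} = v_{6}  ⇒ sig = [2:1]
  P = {1,5}:  v_{1} + v_{5} = v_{3}  ⇒ sig = [2:1]
  P = {1,6}:  v_{1} + v_{6} = v_{7}  ⇒ sig = [2:1]
  P = {2,3}:  v_{2} + v_{3} = v_{5}  ⇒ sig = [2:1]
  P = {2,6}:  v_{2} + v_{6} = v_{4}  ⇒ sig = [2:1]
  P = {2,7}:  v_{2} + v_{7} = v_{6}  ⇒ sig = [2:1]
  P = {3,4}:  v_{3} + v_{4} = v_{1}  ⇒ sig = [2:1]
  P = {5,6}:  v_{5} + v_{6} = v_{1}  ⇒ sig = [2:1]
  P = {3,6}:  v_{3} + v_{6} = 2·v_{1}  ⇒ sig = [2:2]
  P = {4,7}:  v_{4} + v_{7} = 2·v_{6}  ⇒ sig = [2:2]
  P = {5,7}:  v_{5} + v_{7} = 2·v_{1}  ⇒ sig = [2:2]
  P = {3,7}:  v_{3} + v_{7} = 3·v_{1}  ⇒ sig = [2:3]

Signatures (|P|; sorted positive RHS coefficients), sorted:
    |P|=2: 14 collections, coeffs (), (), (1), (1), (1), (1), (1), (1), (1), (1), (2), (2), (2), (3)


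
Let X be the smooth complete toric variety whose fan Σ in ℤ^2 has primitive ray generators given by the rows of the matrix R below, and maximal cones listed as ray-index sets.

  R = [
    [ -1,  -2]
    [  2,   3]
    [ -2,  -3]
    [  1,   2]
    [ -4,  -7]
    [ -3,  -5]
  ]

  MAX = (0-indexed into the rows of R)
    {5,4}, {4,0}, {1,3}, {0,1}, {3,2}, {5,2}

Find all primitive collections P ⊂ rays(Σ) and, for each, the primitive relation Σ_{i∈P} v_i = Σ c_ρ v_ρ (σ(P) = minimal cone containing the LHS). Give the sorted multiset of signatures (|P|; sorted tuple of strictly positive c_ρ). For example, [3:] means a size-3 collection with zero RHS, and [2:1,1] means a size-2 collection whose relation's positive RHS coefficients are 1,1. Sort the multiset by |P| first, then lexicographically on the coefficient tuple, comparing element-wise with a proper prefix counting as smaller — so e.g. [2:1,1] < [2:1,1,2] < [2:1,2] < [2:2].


9 minimal non-faces of Δ(Σ) (on 6 rays):

  {0,3}:  v_{0} + v_{3} = 0 — sig = [2:]
  {1,2}:  v_{1} + v_{2} = 0 — sig = [2:]
  {0,2}:  v_{0} + v_{2} = v_{5} — sig = [2:1]
  {0,5}:  v_{0} + v_{5} = v_{4} — sig = [2:1]
  {1,5}:  v_{1} + v_{5} = v_{0} — sig = [2:1]
  {3,4}:  v_{3} + v_{4} = v_{5} — sig = [2:1]
  {3,5}:  v_{3} + v_{5} = v_{2} — sig = [2:1]
  {1,4}:  v_{1} + v_{4} = 2·v_{0} — sig = [2:2]
  {2,4}:  v_{2} + v_{4} = 2·v_{5} — sig = [2:2]

Hence PRS(X_Σ) =
    [2:]
    [2:]
    [2:1]
    [2:1]
    [2:1]
    [2:1]
    [2:1]
    [2:2]
    [2:2]


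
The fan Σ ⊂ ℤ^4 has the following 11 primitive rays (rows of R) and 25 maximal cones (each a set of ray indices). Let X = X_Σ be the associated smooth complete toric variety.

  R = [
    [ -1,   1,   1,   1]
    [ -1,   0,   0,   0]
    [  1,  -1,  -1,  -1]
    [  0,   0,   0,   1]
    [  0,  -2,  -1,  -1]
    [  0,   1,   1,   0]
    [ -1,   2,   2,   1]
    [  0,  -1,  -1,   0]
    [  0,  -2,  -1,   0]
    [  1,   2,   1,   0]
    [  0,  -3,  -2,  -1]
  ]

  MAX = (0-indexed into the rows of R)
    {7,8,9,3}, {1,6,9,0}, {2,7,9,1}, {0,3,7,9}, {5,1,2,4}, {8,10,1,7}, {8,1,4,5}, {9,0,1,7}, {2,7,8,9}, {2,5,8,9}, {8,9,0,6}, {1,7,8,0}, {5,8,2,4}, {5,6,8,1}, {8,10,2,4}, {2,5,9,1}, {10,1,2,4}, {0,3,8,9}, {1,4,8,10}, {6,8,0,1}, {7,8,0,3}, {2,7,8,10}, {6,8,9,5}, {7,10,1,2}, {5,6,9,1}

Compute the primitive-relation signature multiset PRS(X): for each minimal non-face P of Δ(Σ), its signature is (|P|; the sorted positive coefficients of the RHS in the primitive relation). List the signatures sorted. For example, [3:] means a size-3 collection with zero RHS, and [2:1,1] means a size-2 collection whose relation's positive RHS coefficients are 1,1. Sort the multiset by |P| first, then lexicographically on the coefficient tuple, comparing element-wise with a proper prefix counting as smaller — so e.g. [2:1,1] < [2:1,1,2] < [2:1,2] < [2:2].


|primitive collections| = 22. Relations:

  {0,2}:  v_{0} + v_{2} = 0  ⇒ sig = [2:]
  {5,7}:  v_{5} + v_{7} = 0  ⇒ sig = [2:]
  {0,5}:  v_{0} + v_{5} = v_{6}  ⇒ sig = [2:1]
  {2,6}:  v_{2} + v_{6} = v_{5}  ⇒ sig = [2:1]
  {3,4}:  v_{3} + v_{4} = v_{8}  ⇒ sig = [2:1]
  {4,7}:  v_{4} + v_{7} = v_{10}  ⇒ sig = [2:1]
  {5,10}:  v_{5} + v_{10} = v_{4}  ⇒ sig = [2:1]
  {6,7}:  v_{6} + v_{7} = v_{0}  ⇒ sig = [2:1]
  {9,10}:  v_{9} + v_{10} = v_{2}  ⇒ sig = [2:1]
  {0,10}:  v_{0} + v_{10} = v_{1} + v_{8}  ⇒ sig = [2:1,1]
  {1,3}:  v_{1} + v_{3} = v_{0} + v_{7}  ⇒ sig = [2:1,1]
  {3,10}:  v_{3} + v_{10} = v_{7} + v_{8}  ⇒ sig = [2:1,1]
  {4,9}:  v_{4} + v_{9} = v_{2} + v_{5}  ⇒ sig = [2:1,1]
  {0,4}:  v_{0} + v_{4} = v_{1} + v_{5} + v_{8}  ⇒ sig = [2:1,1,1]
  {2,3}:  v_{2} + v_{3} = v_{7} + v_{8} + v_{9}  ⇒ sig = [2:1,1,1]
  {3,5}:  v_{3} + v_{5} = v_{0} + v_{8} + v_{9}  ⇒ sig = [2:1,1,1]
  {6,10}:  v_{6} + v_{10} = v_{1} + v_{5} + v_{8}  ⇒ sig = [2:1,1,1]
  {3,6}:  v_{3} + v_{6} = 2·v_{0} + v_{8} + v_{9}  ⇒ sig = [2:1,1,2]
  {4,6}:  v_{4} + v_{6} = v_{1} + 2·v_{5} + v_{8}  ⇒ sig = [2:1,1,2]
  {1,8,9}:  v_{1} + v_{8} + v_{9} = 0  ⇒ sig = [3:]
  {1,2,8}:  v_{1} + v_{2} + v_{8} = v_{10}  ⇒ sig = [3:1]
  {0,7,8,9}:  v_{0} + v_{7} + v_{8} + v_{9} = v_{3}  ⇒ sig = [4:1]

Hence PRS(X_Σ) =
{ [2:] ×2,  [2:1] ×7,  [2:1,1] ×4,  [2:1,1,1] ×4,  [2:1,1,2] ×2,  [3:],  [3:1],  [4:1] }


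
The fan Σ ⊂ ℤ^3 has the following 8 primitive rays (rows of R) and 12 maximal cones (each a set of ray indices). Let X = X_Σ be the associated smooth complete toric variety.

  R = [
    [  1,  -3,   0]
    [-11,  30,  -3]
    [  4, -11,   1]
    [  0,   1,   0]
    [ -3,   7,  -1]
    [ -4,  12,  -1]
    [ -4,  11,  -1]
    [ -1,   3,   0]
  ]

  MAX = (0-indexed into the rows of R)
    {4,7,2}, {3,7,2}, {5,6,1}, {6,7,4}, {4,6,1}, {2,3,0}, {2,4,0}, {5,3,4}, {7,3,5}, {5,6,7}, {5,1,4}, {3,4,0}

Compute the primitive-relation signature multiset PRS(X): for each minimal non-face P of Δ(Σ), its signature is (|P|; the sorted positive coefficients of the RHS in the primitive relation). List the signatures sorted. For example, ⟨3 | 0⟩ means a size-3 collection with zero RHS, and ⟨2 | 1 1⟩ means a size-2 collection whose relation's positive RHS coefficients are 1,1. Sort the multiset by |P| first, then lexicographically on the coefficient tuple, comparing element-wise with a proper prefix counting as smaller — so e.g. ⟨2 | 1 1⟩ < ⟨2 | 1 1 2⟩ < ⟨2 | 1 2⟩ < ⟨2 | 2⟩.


Δ(Σ) — 8 vertices, 14 min non-faces:

  P = {0,7}:  v_{0} + v_{7} = 0 ; sig = ⟨2 | 0⟩
  P = {2,6}:  v_{2} + v_{6} = 0 ; sig = ⟨2 | 0⟩
  P = {2,5}:  v_{2} + v_{5} = v_{3} ; sig = ⟨2 | 1⟩
  P = {3,6}:  v_{3} + v_{6} = v_{5} ; sig = ⟨2 | 1⟩
  P = {0,6}:  v_{0} + v_{6} = v_{3} + v_{4} ; sig = ⟨2 | 1 1⟩
  P = {1,2}:  v_{1} + v_{2} = v_{4} + v_{5} ; sig = ⟨2 | 1 1⟩
  P = {0,1}:  v_{0} + v_{1} = v_{3} + 2·v_{4} + v_{5} ; sig = ⟨2 | 1 1 2⟩
  P = {0,5}:  v_{0} + v_{5} = 2·v_{3} + v_{4} ; sig = ⟨2 | 1 2⟩
  P = {1,3}:  v_{1} + v_{3} = v_{4} + 2·v_{5} ; sig = ⟨2 | 1 2⟩
  P = {1,7}:  v_{1} + v_{7} = 3·v_{6} ; sig = ⟨2 | 3⟩
  P = {2,3,4}:  v_{2} + v_{3} + v_{4} = v_{0} ; sig = ⟨3 | 1⟩
  P = {3,4,7}:  v_{3} + v_{4} + v_{7} = v_{6} ; sig = ⟨3 | 1⟩
  P = {4,5,6}:  v_{4} + v_{5} + v_{6} = v_{1} ; sig = ⟨3 | 1⟩
  P = {4,5,7}:  v_{4} + v_{5} + v_{7} = 2·v_{6} ; sig = ⟨3 | 2⟩

Hence PRS(X_Σ) =
{ ⟨2 | 0⟩ ×2,  ⟨2 | 1⟩ ×2,  ⟨2 | 1 1⟩ ×2,  ⟨2 | 1 1 2⟩,  ⟨2 | 1 2⟩ ×2,  ⟨2 | 3⟩,  ⟨3 | 1⟩ ×3,  ⟨3 | 2⟩ }


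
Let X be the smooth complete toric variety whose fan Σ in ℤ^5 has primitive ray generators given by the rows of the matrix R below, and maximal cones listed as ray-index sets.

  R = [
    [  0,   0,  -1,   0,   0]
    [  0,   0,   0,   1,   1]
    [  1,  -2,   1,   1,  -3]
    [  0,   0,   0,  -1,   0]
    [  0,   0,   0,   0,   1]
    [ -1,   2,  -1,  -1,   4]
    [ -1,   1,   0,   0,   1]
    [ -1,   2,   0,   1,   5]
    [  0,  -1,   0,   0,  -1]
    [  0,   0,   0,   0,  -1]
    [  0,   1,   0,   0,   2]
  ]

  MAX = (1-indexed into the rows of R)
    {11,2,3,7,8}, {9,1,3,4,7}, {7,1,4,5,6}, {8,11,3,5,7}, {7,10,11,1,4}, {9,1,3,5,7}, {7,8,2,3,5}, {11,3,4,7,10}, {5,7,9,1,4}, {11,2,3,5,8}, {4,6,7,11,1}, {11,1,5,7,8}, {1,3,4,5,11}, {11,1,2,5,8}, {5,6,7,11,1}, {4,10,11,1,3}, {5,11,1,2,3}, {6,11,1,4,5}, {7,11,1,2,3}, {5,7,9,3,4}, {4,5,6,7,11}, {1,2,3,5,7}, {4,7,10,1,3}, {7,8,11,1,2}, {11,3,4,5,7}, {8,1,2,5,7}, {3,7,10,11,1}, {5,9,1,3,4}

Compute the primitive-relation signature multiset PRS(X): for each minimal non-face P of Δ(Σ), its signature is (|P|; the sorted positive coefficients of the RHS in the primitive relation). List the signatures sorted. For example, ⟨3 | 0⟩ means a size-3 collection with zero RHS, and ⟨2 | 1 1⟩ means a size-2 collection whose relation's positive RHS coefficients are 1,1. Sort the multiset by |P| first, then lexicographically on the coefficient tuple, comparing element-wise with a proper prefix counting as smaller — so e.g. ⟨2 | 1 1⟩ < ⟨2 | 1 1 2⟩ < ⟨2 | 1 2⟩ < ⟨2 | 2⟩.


Primitive collections (20):

  • {5,10}:  v_{5} + v_{10} = 0  ⟹  sig = ⟨2 | 0⟩
  • {2,4}:  v_{2} + v_{4} = v_{5}  ⟹  sig = ⟨2 | 1⟩
  • {3,6}:  v_{3} + v_{6} = v_{5}  ⟹  sig = ⟨2 | 1⟩
  • {9,11}:  v_{9} + v_{11} = v_{5}  ⟹  sig = ⟨2 | 1⟩
  • {8,10}:  v_{8} + v_{10} = v_{2} + v_{7} + v_{11}  ⟹  sig = ⟨2 | 1 1 1⟩
  • {2,10}:  v_{2} + v_{10} = v_{1} + v_{3} + v_{7} + v_{11}  ⟹  sig = ⟨2 | 1 1 1 1⟩
  • {6,10}:  v_{6} + v_{10} = v_{1} + v_{4} + v_{7} + v_{11}  ⟹  sig = ⟨2 | 1 1 1 1⟩
  • {9,10}:  v_{9} + v_{10} = v_{1} + v_{3} + v_{4} + v_{7}  ⟹  sig = ⟨2 | 1 1 1 1⟩
  • {2,6}:  v_{2} + v_{6} = v_{1} + 2·v_{5} + v_{7} + v_{11}  ⟹  sig = ⟨2 | 1 1 1 2⟩
  • {2,9}:  v_{2} + v_{9} = v_{1} + v_{3} + 2·v_{5} + v_{7}  ⟹  sig = ⟨2 | 1 1 1 2⟩
  • {6,9}:  v_{6} + v_{9} = v_{1} + v_{4} + 2·v_{5} + v_{7}  ⟹  sig = ⟨2 | 1 1 1 2⟩
  • {4,8}:  v_{4} + v_{8} = 2·v_{5} + v_{7} + v_{11}  ⟹  sig = ⟨2 | 1 1 2⟩
  • {8,9}:  v_{8} + v_{9} = v_{2} + 2·v_{5} + v_{7}  ⟹  sig = ⟨2 | 1 1 2⟩
  • {6,8}:  v_{6} + v_{8} = v_{1} + 3·v_{5} + 2·v_{7} + 2·v_{11}  ⟹  sig = ⟨2 | 1 2 2 3⟩
  • {1,3,8}:  v_{1} + v_{3} + v_{8} = 2·v_{2}  ⟹  sig = ⟨3 | 2⟩
  • {2,5,7,11}:  v_{2} + v_{5} + v_{7} + v_{11} = v_{8}  ⟹  sig = ⟨4 | 1⟩
  • {1,3,4,7,11}:  v_{1} + v_{3} + v_{4} + v_{7} + v_{11} = 0  ⟹  sig = ⟨5 | 0⟩
  • {1,3,4,5,7}:  v_{1} + v_{3} + v_{4} + v_{5} + v_{7} = v_{9}  ⟹  sig = ⟨5 | 1⟩
  • {1,3,5,7,11}:  v_{1} + v_{3} + v_{5} + v_{7} + v_{11} = v_{2}  ⟹  sig = ⟨5 | 1⟩
  • {1,4,5,7,11}:  v_{1} + v_{4} + v_{5} + v_{7} + v_{11} = v_{6}  ⟹  sig = ⟨5 | 1⟩

Sorted signature multiset PRS(X):
{ ⟨2 | 0⟩,  ⟨2 | 1⟩ ×3,  ⟨2 | 1 1 1⟩,  ⟨2 | 1 1 1 1⟩ ×3,  ⟨2 | 1 1 1 2⟩ ×3,  ⟨2 | 1 1 2⟩ ×2,  ⟨2 | 1 2 2 3⟩,  ⟨3 | 2⟩,  ⟨4 | 1⟩,  ⟨5 | 0⟩,  ⟨5 | 1⟩ ×3 }


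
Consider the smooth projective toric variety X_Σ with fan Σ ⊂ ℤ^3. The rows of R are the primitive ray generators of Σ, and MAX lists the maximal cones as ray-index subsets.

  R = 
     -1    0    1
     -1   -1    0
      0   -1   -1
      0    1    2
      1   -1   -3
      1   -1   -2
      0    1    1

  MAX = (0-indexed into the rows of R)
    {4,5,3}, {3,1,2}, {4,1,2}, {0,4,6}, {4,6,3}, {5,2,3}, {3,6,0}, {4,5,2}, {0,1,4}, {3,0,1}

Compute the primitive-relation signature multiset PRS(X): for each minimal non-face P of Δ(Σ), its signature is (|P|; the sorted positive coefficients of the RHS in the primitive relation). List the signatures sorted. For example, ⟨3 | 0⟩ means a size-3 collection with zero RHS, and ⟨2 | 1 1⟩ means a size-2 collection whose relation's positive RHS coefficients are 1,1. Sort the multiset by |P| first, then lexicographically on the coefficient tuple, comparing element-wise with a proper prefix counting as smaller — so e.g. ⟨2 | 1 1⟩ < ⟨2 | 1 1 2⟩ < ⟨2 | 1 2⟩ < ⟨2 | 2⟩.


Δ(Σ) — 7 vertices, 9 min non-faces:

  P={2,6}:  v_{2} + v_{6} = 0  so sig = ⟨2 | 0⟩
  P={0,2}:  v_{0} + v_{2} = v_{1}  so sig = ⟨2 | 1⟩
  P={0,5}:  v_{0} + v_{5} = v_{2}  so sig = ⟨2 | 1⟩
  P={1,6}:  v_{1} + v_{6} = v_{0}  so sig = ⟨2 | 1⟩
  P={5,6}:  v_{5} + v_{6} = v_{3} + v_{4}  so sig = ⟨2 | 1 1⟩
  P={1,5}:  v_{1} + v_{5} = 2·v_{2}  so sig = ⟨2 | 2⟩
  P={0,3,4}:  v_{0} + v_{3} + v_{4} = 0  so sig = ⟨3 | 0⟩
  P={1,3,4}:  v_{1} + v_{3} + v_{4} = v_{2}  so sig = ⟨3 | 1⟩
  P={2,3,4}:  v_{2} + v_{3} + v_{4} = v_{5}  so sig = ⟨3 | 1⟩

Sorted signature multiset PRS(X):
    |P|=2: 6 collections, coeffs (), (1), (1), (1), (1,1), (2)
    |P|=3: 3 collections, coeffs (), (1), (1)


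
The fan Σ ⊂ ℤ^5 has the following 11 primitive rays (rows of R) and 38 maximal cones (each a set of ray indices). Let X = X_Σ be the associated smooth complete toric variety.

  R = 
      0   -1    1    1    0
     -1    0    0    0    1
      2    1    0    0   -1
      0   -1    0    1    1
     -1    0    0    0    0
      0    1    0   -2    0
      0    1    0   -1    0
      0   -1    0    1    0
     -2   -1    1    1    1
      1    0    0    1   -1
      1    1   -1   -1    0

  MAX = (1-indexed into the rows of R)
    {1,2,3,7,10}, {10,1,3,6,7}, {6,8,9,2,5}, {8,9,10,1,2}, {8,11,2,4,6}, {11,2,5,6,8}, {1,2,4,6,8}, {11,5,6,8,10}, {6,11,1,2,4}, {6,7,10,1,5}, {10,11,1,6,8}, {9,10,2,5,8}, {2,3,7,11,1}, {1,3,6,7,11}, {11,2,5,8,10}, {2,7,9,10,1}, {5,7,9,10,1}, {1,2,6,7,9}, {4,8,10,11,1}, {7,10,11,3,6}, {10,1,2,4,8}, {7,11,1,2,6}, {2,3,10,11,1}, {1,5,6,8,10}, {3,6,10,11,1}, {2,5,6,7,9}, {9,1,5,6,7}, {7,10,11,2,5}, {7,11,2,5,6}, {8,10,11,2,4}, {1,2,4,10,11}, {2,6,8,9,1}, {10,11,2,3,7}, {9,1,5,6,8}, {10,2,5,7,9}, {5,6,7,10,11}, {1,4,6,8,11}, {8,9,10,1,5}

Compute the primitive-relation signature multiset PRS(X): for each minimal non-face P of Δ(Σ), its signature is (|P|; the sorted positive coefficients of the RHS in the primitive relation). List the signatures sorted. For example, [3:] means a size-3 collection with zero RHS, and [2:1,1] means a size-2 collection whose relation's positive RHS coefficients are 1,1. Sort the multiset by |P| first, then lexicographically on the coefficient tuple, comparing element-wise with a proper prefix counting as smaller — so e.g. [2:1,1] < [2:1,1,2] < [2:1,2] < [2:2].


Δ(Σ) — 11 vertices, 17 min non-faces:

  {7,8}:  v_{7} + v_{8} = 0  ⇒ sig = [2:]
  {9,11}:  v_{9} + v_{11} = v_{2}  ⇒ sig = [2:1]
  {3,5}:  v_{3} + v_{5} = v_{7} + v_{10}  ⇒ sig = [2:1,1]
  {4,5}:  v_{4} + v_{5} = v_{2} + v_{8}  ⇒ sig = [2:1,1]
  {3,8}:  v_{3} + v_{8} = v_{1} + v_{10} + v_{11}  ⇒ sig = [2:1,1,1]
  {4,7}:  v_{4} + v_{7} = v_{1} + v_{2} + v_{11}  ⇒ sig = [2:1,1,1]
  {3,9}:  v_{3} + v_{9} = v_{1} + v_{2} + v_{7} + v_{10}  ⇒ sig = [2:1,1,1,1]
  {4,9}:  v_{4} + v_{9} = v_{1} + 2·v_{2} + v_{8}  ⇒ sig = [2:1,1,2]
  {3,4}:  v_{3} + v_{4} = 2·v_{1} + v_{2} + v_{10} + 2·v_{11}  ⇒ sig = [2:1,1,2,2]
  {1,5,11}:  v_{1} + v_{5} + v_{11} = 0  ⇒ sig = [3:]
  {1,2,5}:  v_{1} + v_{2} + v_{5} = v_{9}  ⇒ sig = [3:1]
  {2,6,10}:  v_{2} + v_{6} + v_{10} = v_{7}  ⇒ sig = [3:1]
  {4,6,10}:  v_{4} + v_{6} + v_{10} = v_{1} + v_{11}  ⇒ sig = [3:1,1]
  {6,9,10}:  v_{6} + v_{9} + v_{10} = v_{1} + v_{5} + v_{7}  ⇒ sig = [3:1,1,1]
  {2,3,6}:  v_{2} + v_{3} + v_{6} = v_{1} + 2·v_{7} + v_{11}  ⇒ sig = [3:1,1,2]
  {1,2,8,11}:  v_{1} + v_{2} + v_{8} + v_{11} = v_{4}  ⇒ sig = [4:1]
  {1,7,10,11}:  v_{1} + v_{7} + v_{10} + v_{11} = v_{3}  ⇒ sig = [4:1]

Sorted signature multiset PRS(X):
    [2:]
    [2:1]
    [2:1,1]
    [2:1,1]
    [2:1,1,1]
    [2:1,1,1]
    [2:1,1,1,1]
    [2:1,1,2]
    [2:1,1,2,2]
    [3:]
    [3:1]
    [3:1]
    [3:1,1]
    [3:1,1,1]
    [3:1,1,2]
    [4:1]
    [4:1]


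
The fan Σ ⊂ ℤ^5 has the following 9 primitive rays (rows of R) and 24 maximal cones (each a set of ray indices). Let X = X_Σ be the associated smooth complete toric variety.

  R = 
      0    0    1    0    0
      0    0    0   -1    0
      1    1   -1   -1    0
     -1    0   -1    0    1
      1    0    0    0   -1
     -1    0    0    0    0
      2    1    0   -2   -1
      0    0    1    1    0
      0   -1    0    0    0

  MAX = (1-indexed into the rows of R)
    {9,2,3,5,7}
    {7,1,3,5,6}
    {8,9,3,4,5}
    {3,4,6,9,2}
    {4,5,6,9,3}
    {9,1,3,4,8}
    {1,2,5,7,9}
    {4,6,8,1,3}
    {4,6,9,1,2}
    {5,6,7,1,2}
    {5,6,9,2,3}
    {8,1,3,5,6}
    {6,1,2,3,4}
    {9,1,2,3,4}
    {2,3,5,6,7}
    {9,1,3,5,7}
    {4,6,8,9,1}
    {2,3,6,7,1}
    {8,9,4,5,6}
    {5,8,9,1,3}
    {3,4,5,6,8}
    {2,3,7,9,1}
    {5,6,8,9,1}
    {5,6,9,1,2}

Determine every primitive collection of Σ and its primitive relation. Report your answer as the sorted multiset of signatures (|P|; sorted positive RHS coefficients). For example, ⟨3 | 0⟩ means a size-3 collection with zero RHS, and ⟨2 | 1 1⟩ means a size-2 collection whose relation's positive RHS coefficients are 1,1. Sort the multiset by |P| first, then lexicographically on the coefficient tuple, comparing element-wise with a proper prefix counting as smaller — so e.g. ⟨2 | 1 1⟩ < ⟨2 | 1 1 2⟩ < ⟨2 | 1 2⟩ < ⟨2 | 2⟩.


Σ has 9 primitive collections:

  {2,8}:  v_{2} + v_{8} = v_{1}  ⟹  sig = ⟨2 | 1⟩
  {4,7}:  v_{4} + v_{7} = v_{2} + v_{3}  ⟹  sig = ⟨2 | 1 1⟩
  {7,8}:  v_{7} + v_{8} = 2·v_{1} + v_{3} + v_{5}  ⟹  sig = ⟨2 | 1 1 2⟩
  {1,4,5}:  v_{1} + v_{4} + v_{5} = 0  ⟹  sig = ⟨3 | 0⟩
  {2,4,5}:  v_{2} + v_{4} + v_{5} = v_{3} + v_{6} + v_{9}  ⟹  sig = ⟨3 | 1 1 1⟩
  {6,7,9}:  v_{6} + v_{7} + v_{9} = 2·v_{2} + v_{5}  ⟹  sig = ⟨3 | 1 2⟩
  {3,6,8,9}:  v_{3} + v_{6} + v_{8} + v_{9} = 0  ⟹  sig = ⟨4 | 0⟩
  {1,2,3,5}:  v_{1} + v_{2} + v_{3} + v_{5} = v_{7}  ⟹  sig = ⟨4 | 1⟩
  {1,3,6,9}:  v_{1} + v_{3} + v_{6} + v_{9} = v_{2}  ⟹  sig = ⟨4 | 1⟩

Signatures (|P|; sorted positive RHS coefficients), sorted:
    ⟨2 | 1⟩
    ⟨2 | 1 1⟩
    ⟨2 | 1 1 2⟩
    ⟨3 | 0⟩
    ⟨3 | 1 1 1⟩
    ⟨3 | 1 2⟩
    ⟨4 | 0⟩
    ⟨4 | 1⟩
    ⟨4 | 1⟩


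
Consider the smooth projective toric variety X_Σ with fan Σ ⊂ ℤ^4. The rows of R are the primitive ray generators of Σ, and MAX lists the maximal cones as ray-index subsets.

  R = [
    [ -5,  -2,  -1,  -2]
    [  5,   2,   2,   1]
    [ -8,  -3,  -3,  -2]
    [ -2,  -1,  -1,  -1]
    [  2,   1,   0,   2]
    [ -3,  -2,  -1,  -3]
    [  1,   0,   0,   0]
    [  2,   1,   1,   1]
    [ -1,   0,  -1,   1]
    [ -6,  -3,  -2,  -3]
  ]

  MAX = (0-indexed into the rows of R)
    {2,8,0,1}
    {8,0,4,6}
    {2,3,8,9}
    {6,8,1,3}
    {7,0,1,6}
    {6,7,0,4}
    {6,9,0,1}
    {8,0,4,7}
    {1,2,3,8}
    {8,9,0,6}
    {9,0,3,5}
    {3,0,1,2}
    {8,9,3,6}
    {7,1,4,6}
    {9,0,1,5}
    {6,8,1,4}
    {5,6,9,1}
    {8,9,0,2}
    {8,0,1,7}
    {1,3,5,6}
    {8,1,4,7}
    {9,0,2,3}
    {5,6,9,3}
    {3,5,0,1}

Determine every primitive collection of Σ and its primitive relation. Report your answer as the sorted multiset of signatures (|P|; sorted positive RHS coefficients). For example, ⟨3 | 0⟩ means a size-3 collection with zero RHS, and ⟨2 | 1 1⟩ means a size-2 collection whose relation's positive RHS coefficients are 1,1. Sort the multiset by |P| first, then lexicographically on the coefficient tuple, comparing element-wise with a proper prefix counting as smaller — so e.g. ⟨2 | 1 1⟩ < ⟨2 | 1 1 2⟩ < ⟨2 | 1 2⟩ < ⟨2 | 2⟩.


Δ(Σ) — 10 vertices, 20 min non-faces:

  P={3,7}:  v_{3} + v_{7} = 0 — sig = ⟨2 | 0⟩
  P={2,6}:  v_{2} + v_{6} = v_{8} + v_{9} — sig = ⟨2 | 1 1⟩
  P={2,7}:  v_{2} + v_{7} = v_{0} + v_{8} — sig = ⟨2 | 1 1⟩
  P={3,4}:  v_{3} + v_{4} = v_{6} + v_{8} — sig = ⟨2 | 1 1⟩
  P={4,5}:  v_{4} + v_{5} = v_{3} + v_{6} — sig = ⟨2 | 1 1⟩
  P={5,7}:  v_{5} + v_{7} = v_{1} + v_{9} — sig = ⟨2 | 1 1⟩
  P={7,9}:  v_{7} + v_{9} = v_{0} + v_{6} — sig = ⟨2 | 1 1⟩
  P={2,4}:  v_{2} + v_{4} = v_{0} + v_{6} + 2·v_{8} — sig = ⟨2 | 1 1 2⟩
  P={4,9}:  v_{4} + v_{9} = v_{0} + 2·v_{6} + v_{8} — sig = ⟨2 | 1 1 2⟩
  P={2,5}:  v_{2} + v_{5} = v_{0} + 3·v_{3} — sig = ⟨2 | 1 3⟩
  P={5,8}:  v_{5} + v_{8} = 2·v_{3} — sig = ⟨2 | 2⟩
  P={0,1,4}:  v_{0} + v_{1} + v_{4} = v_{7} — sig = ⟨3 | 1⟩
  P={0,3,6}:  v_{0} + v_{3} + v_{6} = v_{9} — sig = ⟨3 | 1⟩
  P={0,3,8}:  v_{0} + v_{3} + v_{8} = v_{2} — sig = ⟨3 | 1⟩
  P={1,3,9}:  v_{1} + v_{3} + v_{9} = v_{5} — sig = ⟨3 | 1⟩
  P={1,8,9}:  v_{1} + v_{8} + v_{9} = v_{3} — sig = ⟨3 | 1⟩
  P={6,7,8}:  v_{6} + v_{7} + v_{8} = v_{4} — sig = ⟨3 | 1⟩
  P={0,5,6}:  v_{0} + v_{5} + v_{6} = v_{1} + 2·v_{9} — sig = ⟨3 | 1 2⟩
  P={1,2,9}:  v_{1} + v_{2} + v_{9} = v_{0} + 2·v_{3} — sig = ⟨3 | 1 2⟩
  P={0,1,6,8}:  v_{0} + v_{1} + v_{6} + v_{8} = 0 — sig = ⟨4 | 0⟩

so the primitive-relation signature multiset is
[⟨2 | 0⟩, ⟨2 | 1 1⟩, ⟨2 | 1 1⟩, ⟨2 | 1 1⟩, ⟨2 | 1 1⟩, ⟨2 | 1 1⟩, ⟨2 | 1 1⟩, ⟨2 | 1 1 2⟩, ⟨2 | 1 1 2⟩, ⟨2 | 1 3⟩, ⟨2 | 2⟩, ⟨3 | 1⟩, ⟨3 | 1⟩, ⟨3 | 1⟩, ⟨3 | 1⟩, ⟨3 | 1⟩, ⟨3 | 1⟩, ⟨3 | 1 2⟩, ⟨3 | 1 2⟩, ⟨4 | 0⟩]


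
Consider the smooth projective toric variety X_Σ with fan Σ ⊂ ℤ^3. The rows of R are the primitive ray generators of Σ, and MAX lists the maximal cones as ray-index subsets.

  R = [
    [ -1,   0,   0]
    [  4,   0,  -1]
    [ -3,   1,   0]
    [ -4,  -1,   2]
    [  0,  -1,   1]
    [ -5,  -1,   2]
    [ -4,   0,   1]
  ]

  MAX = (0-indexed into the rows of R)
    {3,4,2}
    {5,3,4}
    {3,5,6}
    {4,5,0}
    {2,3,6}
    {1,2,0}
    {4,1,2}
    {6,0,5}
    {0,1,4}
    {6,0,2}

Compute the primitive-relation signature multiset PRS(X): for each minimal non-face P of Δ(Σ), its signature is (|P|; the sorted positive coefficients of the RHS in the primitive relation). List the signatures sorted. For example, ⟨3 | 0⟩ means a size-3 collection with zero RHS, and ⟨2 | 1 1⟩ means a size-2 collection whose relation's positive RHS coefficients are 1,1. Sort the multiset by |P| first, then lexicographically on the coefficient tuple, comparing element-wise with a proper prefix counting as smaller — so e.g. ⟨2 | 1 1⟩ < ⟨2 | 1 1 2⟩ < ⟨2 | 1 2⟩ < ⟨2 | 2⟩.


Δ(Σ) — 7 vertices, 7 min non-faces:

  P={1,6}:  v_{1} + v_{6} = 0 ; sig = ⟨2 | 0⟩
  P={0,3}:  v_{0} + v_{3} = v_{5} ; sig = ⟨2 | 1⟩
  P={1,3}:  v_{1} + v_{3} = v_{4} ; sig = ⟨2 | 1⟩
  P={4,6}:  v_{4} + v_{6} = v_{3} ; sig = ⟨2 | 1⟩
  P={1,5}:  v_{1} + v_{5} = v_{0} + v_{4} ; sig = ⟨2 | 1 1⟩
  P={2,5}:  v_{2} + v_{5} = 2·v_{6} ; sig = ⟨2 | 2⟩
  P={0,2,4}:  v_{0} + v_{2} + v_{4} = v_{6} ; sig = ⟨3 | 1⟩

so the primitive-relation signature multiset is
    |P|=2: 6 collections, coeffs (), (1), (1), (1), (1,1), (2)
    |P|=3: 1 collection, coeffs (1)


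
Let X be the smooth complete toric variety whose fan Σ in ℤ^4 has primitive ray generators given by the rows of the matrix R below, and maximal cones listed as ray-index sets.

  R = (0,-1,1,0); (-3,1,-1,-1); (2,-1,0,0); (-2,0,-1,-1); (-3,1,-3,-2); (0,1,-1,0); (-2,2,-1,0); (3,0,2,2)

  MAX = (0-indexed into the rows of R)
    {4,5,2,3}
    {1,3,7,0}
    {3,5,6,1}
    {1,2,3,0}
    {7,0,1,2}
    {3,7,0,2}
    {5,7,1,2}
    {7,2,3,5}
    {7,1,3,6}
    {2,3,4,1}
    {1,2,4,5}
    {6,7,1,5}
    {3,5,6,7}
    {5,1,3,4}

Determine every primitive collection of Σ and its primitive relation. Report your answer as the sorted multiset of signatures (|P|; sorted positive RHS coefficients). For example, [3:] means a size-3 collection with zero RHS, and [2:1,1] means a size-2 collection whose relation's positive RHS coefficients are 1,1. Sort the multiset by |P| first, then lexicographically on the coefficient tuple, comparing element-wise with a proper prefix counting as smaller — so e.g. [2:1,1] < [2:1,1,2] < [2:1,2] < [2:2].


9 minimal non-faces of Δ(Σ) (on 8 rays):

  P = {0,5}:  v_{0} + v_{5} = 0  ⟹  sig = [2:]
  P = {2,6}:  v_{2} + v_{6} = v_{5}  ⟹  sig = [2:1]
  P = {4,7}:  v_{4} + v_{7} = v_{5}  ⟹  sig = [2:1]
  P = {0,4}:  v_{0} + v_{4} = v_{1} + v_{2} + v_{3}  ⟹  sig = [2:1,1,1]
  P = {0,6}:  v_{0} + v_{6} = v_{1} + v_{3} + v_{7}  ⟹  sig = [2:1,1,1]
  P = {4,6}:  v_{4} + v_{6} = v_{1} + v_{3} + 2·v_{5}  ⟹  sig = [2:1,1,2]
  P = {1,2,3,7}:  v_{1} + v_{2} + v_{3} + v_{7} = 0  ⟹  sig = [4:]
  P = {1,2,3,5}:  v_{1} + v_{2} + v_{3} + v_{5} = v_{4}  ⟹  sig = [4:1]
  P = {1,3,5,7}:  v_{1} + v_{3} + v_{5} + v_{7} = v_{6}  ⟹  sig = [4:1]

Signatures (|P|; sorted positive RHS coefficients), sorted:
{ [2:],  [2:1] ×2,  [2:1,1,1] ×2,  [2:1,1,2],  [4:],  [4:1] ×2 }


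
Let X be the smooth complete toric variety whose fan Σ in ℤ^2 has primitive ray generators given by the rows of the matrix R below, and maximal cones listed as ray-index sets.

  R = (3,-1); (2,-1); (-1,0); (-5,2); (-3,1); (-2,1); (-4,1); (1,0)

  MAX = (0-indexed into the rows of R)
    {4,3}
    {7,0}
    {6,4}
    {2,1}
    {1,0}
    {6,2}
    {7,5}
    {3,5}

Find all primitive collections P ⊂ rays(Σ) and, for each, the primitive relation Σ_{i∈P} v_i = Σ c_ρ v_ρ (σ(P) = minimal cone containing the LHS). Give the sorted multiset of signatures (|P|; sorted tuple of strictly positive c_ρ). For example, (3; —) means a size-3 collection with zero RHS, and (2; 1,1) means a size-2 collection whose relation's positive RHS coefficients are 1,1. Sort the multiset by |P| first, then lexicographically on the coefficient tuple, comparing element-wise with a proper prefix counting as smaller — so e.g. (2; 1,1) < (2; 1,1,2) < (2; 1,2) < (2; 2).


The 20 primitive collections of Σ (r=8, n=2):

  • {0,4}:  v_{0} + v_{4} = 0 — sig = (2; —)
  • {1,5}:  v_{1} + v_{5} = 0 — sig = (2; —)
  • {2,7}:  v_{2} + v_{7} = 0 — sig = (2; —)
  • {0,2}:  v_{0} + v_{2} = v_{1} — sig = (2; 1)
  • {0,3}:  v_{0} + v_{3} = v_{5} — sig = (2; 1)
  • {0,5}:  v_{0} + v_{5} = v_{7} — sig = (2; 1)
  • {0,6}:  v_{0} + v_{6} = v_{2} — sig = (2; 1)
  • {1,3}:  v_{1} + v_{3} = v_{4} — sig = (2; 1)
  • {1,4}:  v_{1} + v_{4} = v_{2} — sig = (2; 1)
  • {1,7}:  v_{1} + v_{7} = v_{0} — sig = (2; 1)
  • {2,4}:  v_{2} + v_{4} = v_{6} — sig = (2; 1)
  • {2,5}:  v_{2} + v_{5} = v_{4} — sig = (2; 1)
  • {4,5}:  v_{4} + v_{5} = v_{3} — sig = (2; 1)
  • {4,7}:  v_{4} + v_{7} = v_{5} — sig = (2; 1)
  • {6,7}:  v_{6} + v_{7} = v_{4} — sig = (2; 1)
  • {1,6}:  v_{1} + v_{6} = 2·v_{2} — sig = (2; 2)
  • {2,3}:  v_{2} + v_{3} = 2·v_{4} — sig = (2; 2)
  • {3,7}:  v_{3} + v_{7} = 2·v_{5} — sig = (2; 2)
  • {5,6}:  v_{5} + v_{6} = 2·v_{4} — sig = (2; 2)
  • {3,6}:  v_{3} + v_{6} = 3·v_{4} — sig = (2; 3)

Hence PRS(X_Σ) =
    |P|=2: 20 collections, coeffs (), (), (), (1), (1), (1), (1), (1), (1), (1), (1), (1), (1), (1), (1), (2), (2), (2), (2), (3)


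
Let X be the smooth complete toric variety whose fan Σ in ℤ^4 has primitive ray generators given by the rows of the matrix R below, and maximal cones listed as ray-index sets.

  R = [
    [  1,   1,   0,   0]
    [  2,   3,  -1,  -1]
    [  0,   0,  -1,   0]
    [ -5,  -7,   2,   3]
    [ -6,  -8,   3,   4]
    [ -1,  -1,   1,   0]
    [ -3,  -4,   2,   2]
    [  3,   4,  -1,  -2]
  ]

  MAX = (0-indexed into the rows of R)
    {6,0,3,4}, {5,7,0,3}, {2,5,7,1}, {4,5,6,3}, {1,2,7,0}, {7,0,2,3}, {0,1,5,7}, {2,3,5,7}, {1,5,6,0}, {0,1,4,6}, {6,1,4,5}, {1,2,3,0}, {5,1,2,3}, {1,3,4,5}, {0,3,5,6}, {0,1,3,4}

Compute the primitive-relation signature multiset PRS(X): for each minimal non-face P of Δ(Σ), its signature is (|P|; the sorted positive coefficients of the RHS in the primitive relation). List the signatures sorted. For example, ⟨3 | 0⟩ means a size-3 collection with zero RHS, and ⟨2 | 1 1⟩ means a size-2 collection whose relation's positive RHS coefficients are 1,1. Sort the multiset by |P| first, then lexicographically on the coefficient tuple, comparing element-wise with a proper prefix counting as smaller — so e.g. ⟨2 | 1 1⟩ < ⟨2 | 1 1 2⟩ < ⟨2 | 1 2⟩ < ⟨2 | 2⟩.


9 collections generate NE(X_Σ); each relation:

  • {4,7}:  v_{4} + v_{7} = v_{6}  →  sig = ⟨2 | 1⟩
  • {2,6}:  v_{2} + v_{6} = v_{1} + v_{3}  →  sig = ⟨2 | 1 1⟩
  • {6,7}:  v_{6} + v_{7} = v_{0} + v_{5}  →  sig = ⟨2 | 1 1⟩
  • {2,4}:  v_{2} + v_{4} = 2·v_{1} + 2·v_{3}  →  sig = ⟨2 | 2 2⟩
  • {0,2,5}:  v_{0} + v_{2} + v_{5} = 0  →  sig = ⟨3 | 0⟩
  • {1,3,7}:  v_{1} + v_{3} + v_{7} = 0  →  sig = ⟨3 | 0⟩
  • {1,3,6}:  v_{1} + v_{3} + v_{6} = v_{4}  →  sig = ⟨3 | 1⟩
  • {0,4,5}:  v_{0} + v_{4} + v_{5} = 2·v_{6}  →  sig = ⟨3 | 2⟩
  • {0,1,3,5}:  v_{0} + v_{1} + v_{3} + v_{5} = v_{6}  →  sig = ⟨4 | 1⟩

Sorted signature multiset PRS(X):
{ ⟨2 | 1⟩,  ⟨2 | 1 1⟩ ×2,  ⟨2 | 2 2⟩,  ⟨3 | 0⟩ ×2,  ⟨3 | 1⟩,  ⟨3 | 2⟩,  ⟨4 | 1⟩ }


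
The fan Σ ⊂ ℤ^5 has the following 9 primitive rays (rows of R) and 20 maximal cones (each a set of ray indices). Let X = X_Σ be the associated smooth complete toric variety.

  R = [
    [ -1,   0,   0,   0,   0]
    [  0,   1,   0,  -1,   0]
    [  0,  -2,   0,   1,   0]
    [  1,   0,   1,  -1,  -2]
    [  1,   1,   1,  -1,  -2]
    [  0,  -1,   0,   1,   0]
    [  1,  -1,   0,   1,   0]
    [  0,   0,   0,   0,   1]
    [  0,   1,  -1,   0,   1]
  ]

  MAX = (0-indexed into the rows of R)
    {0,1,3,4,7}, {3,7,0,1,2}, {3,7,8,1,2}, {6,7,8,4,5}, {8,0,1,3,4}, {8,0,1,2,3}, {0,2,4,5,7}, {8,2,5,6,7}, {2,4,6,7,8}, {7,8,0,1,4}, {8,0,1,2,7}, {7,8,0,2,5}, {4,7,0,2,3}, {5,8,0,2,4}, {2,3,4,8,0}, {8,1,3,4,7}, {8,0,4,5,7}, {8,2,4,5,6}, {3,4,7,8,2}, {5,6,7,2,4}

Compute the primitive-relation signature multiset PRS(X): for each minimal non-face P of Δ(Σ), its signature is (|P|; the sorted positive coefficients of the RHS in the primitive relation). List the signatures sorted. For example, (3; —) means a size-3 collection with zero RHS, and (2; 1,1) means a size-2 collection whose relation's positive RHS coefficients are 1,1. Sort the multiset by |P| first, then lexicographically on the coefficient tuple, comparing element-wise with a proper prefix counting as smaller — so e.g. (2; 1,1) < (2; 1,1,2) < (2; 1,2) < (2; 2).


Primitive collections (9):

  P={1,5}:  v_{1} + v_{5} = 0  ⟹  sig = (2; —)
  P={0,6}:  v_{0} + v_{6} = v_{5}  ⟹  sig = (2; 1)
  P={3,5}:  v_{3} + v_{5} = v_{2} + v_{4}  ⟹  sig = (2; 1,1)
  P={1,6}:  v_{1} + v_{6} = v_{2} + v_{4} + v_{7} + v_{8}  ⟹  sig = (2; 1,1,1,1)
  P={3,6}:  v_{3} + v_{6} = 2·v_{2} + 2·v_{4} + v_{7} + v_{8}  ⟹  sig = (2; 1,1,2,2)
  P={1,2,4}:  v_{1} + v_{2} + v_{4} = v_{3}  ⟹  sig = (3; 1)
  P={0,3,7,8}:  v_{0} + v_{3} + v_{7} + v_{8} = v_{1}  ⟹  sig = (4; 1)
  P={0,2,4,7,8}:  v_{0} + v_{2} + v_{4} + v_{7} + v_{8} = 0  ⟹  sig = (5; —)
  P={2,4,5,7,8}:  v_{2} + v_{4} + v_{5} + v_{7} + v_{8} = v_{6}  ⟹  sig = (5; 1)

so the primitive-relation signature multiset is
    |P|=2: 5 collections, coeffs (), (1), (1,1), (1,1,1,1), (1,1,2,2)
    |P|=3: 1 collection, coeffs (1)
    |P|=4: 1 collection, coeffs (1)
    |P|=5: 2 collections, coeffs (), (1)


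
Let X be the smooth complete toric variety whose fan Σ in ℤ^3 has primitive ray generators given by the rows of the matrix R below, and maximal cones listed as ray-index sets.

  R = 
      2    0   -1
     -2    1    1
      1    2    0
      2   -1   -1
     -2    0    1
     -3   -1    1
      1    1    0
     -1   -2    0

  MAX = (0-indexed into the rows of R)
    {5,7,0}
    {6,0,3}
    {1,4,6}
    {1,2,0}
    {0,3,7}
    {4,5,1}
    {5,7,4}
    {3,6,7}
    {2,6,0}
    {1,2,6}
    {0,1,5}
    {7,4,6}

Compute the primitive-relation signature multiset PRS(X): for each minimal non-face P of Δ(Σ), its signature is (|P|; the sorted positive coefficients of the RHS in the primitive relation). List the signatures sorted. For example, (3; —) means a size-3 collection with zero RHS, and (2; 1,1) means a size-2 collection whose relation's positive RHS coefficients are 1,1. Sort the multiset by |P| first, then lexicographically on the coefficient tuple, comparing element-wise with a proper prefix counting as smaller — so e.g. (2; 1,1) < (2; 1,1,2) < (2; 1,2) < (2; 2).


Primitive collections (12):

  • {0,4}:  v_{0} + v_{4} = 0  →  sig = (2; —)
  • {1,3}:  v_{1} + v_{3} = 0  →  sig = (2; —)
  • {2,7}:  v_{2} + v_{7} = 0  →  sig = (2; —)
  • {1,7}:  v_{1} + v_{7} = v_{5}  →  sig = (2; 1)
  • {2,5}:  v_{2} + v_{5} = v_{1}  →  sig = (2; 1)
  • {3,5}:  v_{3} + v_{5} = v_{7}  →  sig = (2; 1)
  • {5,6}:  v_{5} + v_{6} = v_{4}  →  sig = (2; 1)
  • {2,3}:  v_{2} + v_{3} = v_{0} + v_{6}  →  sig = (2; 1,1)
  • {2,4}:  v_{2} + v_{4} = v_{1} + v_{6}  →  sig = (2; 1,1)
  • {3,4}:  v_{3} + v_{4} = v_{6} + v_{7}  →  sig = (2; 1,1)
  • {0,1,6}:  v_{0} + v_{1} + v_{6} = v_{2}  →  sig = (3; 1)
  • {0,6,7}:  v_{0} + v_{6} + v_{7} = v_{3}  →  sig = (3; 1)

Signatures (|P|; sorted positive RHS coefficients), sorted:
    |P|=2: 10 collections, coeffs (), (), (), (1), (1), (1), (1), (1,1), (1,1), (1,1)
    |P|=3: 2 collections, coeffs (1), (1)


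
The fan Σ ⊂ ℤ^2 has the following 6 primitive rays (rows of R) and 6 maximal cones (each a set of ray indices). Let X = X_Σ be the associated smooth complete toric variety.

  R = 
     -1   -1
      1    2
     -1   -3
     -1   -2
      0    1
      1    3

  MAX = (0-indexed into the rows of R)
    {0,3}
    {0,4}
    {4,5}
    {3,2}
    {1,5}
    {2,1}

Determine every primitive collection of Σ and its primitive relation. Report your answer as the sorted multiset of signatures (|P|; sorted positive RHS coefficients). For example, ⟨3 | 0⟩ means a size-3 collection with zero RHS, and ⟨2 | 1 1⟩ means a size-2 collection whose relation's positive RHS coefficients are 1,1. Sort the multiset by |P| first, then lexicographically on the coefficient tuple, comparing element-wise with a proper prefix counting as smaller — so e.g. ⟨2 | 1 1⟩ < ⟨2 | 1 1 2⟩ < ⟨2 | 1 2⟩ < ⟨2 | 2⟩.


9 collections generate NE(X_Σ); each relation:

  • {1,3}:  v_{1} + v_{3} = 0  so sig = ⟨2 | 0⟩
  • {2,5}:  v_{2} + v_{5} = 0  so sig = ⟨2 | 0⟩
  • {0,1}:  v_{0} + v_{1} = v_{4}  so sig = ⟨2 | 1⟩
  • {1,4}:  v_{1} + v_{4} = v_{5}  so sig = ⟨2 | 1⟩
  • {2,4}:  v_{2} + v_{4} = v_{3}  so sig = ⟨2 | 1⟩
  • {3,4}:  v_{3} + v_{4} = v_{0}  so sig = ⟨2 | 1⟩
  • {3,5}:  v_{3} + v_{5} = v_{4}  so sig = ⟨2 | 1⟩
  • {0,2}:  v_{0} + v_{2} = 2·v_{3}  so sig = ⟨2 | 2⟩
  • {0,5}:  v_{0} + v_{5} = 2·v_{4}  so sig = ⟨2 | 2⟩

so the primitive-relation signature multiset is
{ ⟨2 | 0⟩ ×2,  ⟨2 | 1⟩ ×5,  ⟨2 | 2⟩ ×2 }


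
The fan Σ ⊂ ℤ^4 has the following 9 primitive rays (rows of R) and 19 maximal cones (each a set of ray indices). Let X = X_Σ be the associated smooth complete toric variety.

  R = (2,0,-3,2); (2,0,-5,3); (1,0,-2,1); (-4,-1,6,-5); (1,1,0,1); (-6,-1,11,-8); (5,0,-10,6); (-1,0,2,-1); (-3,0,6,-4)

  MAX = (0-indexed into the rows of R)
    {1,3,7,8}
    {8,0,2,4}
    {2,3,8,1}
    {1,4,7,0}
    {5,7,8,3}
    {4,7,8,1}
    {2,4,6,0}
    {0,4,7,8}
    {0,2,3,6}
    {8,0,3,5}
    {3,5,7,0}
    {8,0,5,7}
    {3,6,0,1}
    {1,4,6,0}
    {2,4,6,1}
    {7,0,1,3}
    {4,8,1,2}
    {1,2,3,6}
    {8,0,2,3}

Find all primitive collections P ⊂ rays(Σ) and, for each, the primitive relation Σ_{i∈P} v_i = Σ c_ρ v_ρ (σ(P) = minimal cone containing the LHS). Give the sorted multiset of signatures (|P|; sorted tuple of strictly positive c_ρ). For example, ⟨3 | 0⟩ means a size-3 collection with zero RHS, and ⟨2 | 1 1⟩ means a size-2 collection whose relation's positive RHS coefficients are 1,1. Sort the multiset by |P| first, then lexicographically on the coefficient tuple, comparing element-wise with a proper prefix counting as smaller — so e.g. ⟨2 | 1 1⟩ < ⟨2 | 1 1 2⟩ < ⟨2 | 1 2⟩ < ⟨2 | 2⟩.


Σ has 11 primitive collections:

  • {2,7}:  v_{2} + v_{7} = 0  ⟹  sig = ⟨2 | 0⟩
  • {1,5}:  v_{1} + v_{5} = v_{3}  ⟹  sig = ⟨2 | 1⟩
  • {3,4}:  v_{3} + v_{4} = v_{8}  ⟹  sig = ⟨2 | 1⟩
  • {6,7}:  v_{6} + v_{7} = v_{0} + v_{1}  ⟹  sig = ⟨2 | 1 1⟩
  • {2,5}:  v_{2} + v_{5} = v_{0} + v_{3} + v_{8}  ⟹  sig = ⟨2 | 1 1 1⟩
  • {5,6}:  v_{5} + v_{6} = v_{0} + v_{2} + v_{3}  ⟹  sig = ⟨2 | 1 1 1⟩
  • {4,5}:  v_{4} + v_{5} = v_{0} + v_{7} + 2·v_{8}  ⟹  sig = ⟨2 | 1 1 2⟩
  • {6,8}:  v_{6} + v_{8} = 2·v_{2}  ⟹  sig = ⟨2 | 2⟩
  • {0,1,2}:  v_{0} + v_{1} + v_{2} = v_{6}  ⟹  sig = ⟨3 | 1⟩
  • {0,1,8}:  v_{0} + v_{1} + v_{8} = v_{2}  ⟹  sig = ⟨3 | 1⟩
  • {0,3,7,8}:  v_{0} + v_{3} + v_{7} + v_{8} = v_{5}  ⟹  sig = ⟨4 | 1⟩

Hence PRS(X_Σ) =
[⟨2 | 0⟩, ⟨2 | 1⟩, ⟨2 | 1⟩, ⟨2 | 1 1⟩, ⟨2 | 1 1 1⟩, ⟨2 | 1 1 1⟩, ⟨2 | 1 1 2⟩, ⟨2 | 2⟩, ⟨3 | 1⟩, ⟨3 | 1⟩, ⟨4 | 1⟩]


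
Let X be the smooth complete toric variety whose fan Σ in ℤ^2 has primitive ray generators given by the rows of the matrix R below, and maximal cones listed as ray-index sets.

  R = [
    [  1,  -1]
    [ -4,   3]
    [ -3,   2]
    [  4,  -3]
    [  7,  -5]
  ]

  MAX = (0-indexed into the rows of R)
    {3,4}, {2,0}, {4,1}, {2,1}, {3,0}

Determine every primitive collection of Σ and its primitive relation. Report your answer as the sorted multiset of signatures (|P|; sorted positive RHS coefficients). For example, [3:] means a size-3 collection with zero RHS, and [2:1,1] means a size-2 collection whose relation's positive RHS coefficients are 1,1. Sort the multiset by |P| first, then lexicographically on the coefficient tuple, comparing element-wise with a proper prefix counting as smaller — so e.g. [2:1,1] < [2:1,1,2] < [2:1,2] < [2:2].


Primitive collections (5):

  • {1,3}:  v_{1} + v_{3} = 0 ; sig = [2:]
  • {0,1}:  v_{0} + v_{1} = v_{2} ; sig = [2:1]
  • {2,3}:  v_{2} + v_{3} = v_{0} ; sig = [2:1]
  • {2,4}:  v_{2} + v_{4} = v_{3} ; sig = [2:1]
  • {0,4}:  v_{0} + v_{4} = 2·v_{3} ; sig = [2:2]

so the primitive-relation signature multiset is
{ [2:],  [2:1] ×3,  [2:2] }
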